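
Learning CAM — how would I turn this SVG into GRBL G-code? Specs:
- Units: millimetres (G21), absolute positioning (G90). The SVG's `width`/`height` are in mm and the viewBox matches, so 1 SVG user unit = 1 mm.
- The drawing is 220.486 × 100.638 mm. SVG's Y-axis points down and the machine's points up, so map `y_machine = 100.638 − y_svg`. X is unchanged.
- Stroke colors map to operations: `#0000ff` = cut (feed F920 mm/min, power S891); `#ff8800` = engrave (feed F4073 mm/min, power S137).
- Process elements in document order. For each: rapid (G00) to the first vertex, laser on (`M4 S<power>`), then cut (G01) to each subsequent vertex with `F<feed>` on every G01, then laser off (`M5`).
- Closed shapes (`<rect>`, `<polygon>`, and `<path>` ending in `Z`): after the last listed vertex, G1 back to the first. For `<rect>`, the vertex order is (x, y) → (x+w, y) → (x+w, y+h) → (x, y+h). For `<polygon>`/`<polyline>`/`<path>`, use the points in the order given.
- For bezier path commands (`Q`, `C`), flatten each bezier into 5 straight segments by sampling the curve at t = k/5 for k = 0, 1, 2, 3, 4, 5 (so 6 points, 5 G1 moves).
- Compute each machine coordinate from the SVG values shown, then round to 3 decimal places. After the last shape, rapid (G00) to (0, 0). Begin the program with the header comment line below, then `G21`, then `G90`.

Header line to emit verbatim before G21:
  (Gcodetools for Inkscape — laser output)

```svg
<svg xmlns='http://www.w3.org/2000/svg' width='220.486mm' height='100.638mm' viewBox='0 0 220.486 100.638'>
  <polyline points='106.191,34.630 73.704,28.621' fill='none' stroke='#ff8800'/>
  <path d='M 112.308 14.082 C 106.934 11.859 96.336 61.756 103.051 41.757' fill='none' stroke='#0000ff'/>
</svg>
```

viewBox `0 0 220.486 100.638` with mm width/height → 1 unit = 1 mm. Flip: y_m = 100.638 − y_svg.

**Shape 1** — `<polyline>` line segment, stroke `#ff8800` → engrave (S137, F4073). Machine vertices: (106.191,66.008) → (73.704,72.017). Open path.

**Shape 2** — `<path>` cubic bezier, stroke `#0000ff` → cut (S891, F920). Control points (SVG): P0=(112.308,14.082), P1=(106.934,11.859), P2=(96.336,61.756), P3=(103.051,41.757); sampled at t=k/5. Machine vertices: (112.308,86.556) → (108.637,82.612) → (104.794,72.015) → (101.861,60.623) → (100.919,54.293) → (103.051,58.881). Open path.

(Gcodetools for Inkscape — laser output)
G21
G90
G00 X106.191 Y66.008
M4 S137
G01 X73.704 Y72.017 F4073
M5
G00 X112.308 Y86.556
M4 S891
G01 X108.637 Y82.612 F920
G01 X104.794 Y72.015 F920
G01 X101.861 Y60.623 F920
G01 X100.919 Y54.293 F920
G01 X103.051 Y58.881 F920
M5
G00 X0.000 Y0.000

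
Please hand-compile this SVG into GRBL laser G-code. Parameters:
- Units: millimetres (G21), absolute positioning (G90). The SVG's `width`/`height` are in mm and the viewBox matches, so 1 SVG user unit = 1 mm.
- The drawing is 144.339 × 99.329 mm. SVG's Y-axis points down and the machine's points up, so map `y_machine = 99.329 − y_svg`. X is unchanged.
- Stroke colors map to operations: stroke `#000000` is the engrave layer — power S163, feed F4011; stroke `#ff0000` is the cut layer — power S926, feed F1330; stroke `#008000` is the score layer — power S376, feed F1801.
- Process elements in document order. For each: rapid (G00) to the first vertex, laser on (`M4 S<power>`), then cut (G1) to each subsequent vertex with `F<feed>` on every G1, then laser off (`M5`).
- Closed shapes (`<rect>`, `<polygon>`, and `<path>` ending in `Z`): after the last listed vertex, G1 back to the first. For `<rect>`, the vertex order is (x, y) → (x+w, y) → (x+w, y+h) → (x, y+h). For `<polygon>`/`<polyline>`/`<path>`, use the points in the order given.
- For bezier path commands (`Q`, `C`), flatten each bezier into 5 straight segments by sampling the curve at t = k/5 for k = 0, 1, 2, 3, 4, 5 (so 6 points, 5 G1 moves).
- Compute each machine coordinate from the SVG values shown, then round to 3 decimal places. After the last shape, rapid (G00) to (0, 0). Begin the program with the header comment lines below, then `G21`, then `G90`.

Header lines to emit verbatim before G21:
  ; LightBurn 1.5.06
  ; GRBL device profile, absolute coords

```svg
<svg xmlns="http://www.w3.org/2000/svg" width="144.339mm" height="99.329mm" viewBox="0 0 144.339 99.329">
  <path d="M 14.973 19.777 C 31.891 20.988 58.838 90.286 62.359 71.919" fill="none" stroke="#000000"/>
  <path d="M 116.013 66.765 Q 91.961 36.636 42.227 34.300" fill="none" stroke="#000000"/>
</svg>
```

; LightBurn 1.5.06
; GRBL device profile, absolute coords
G21
G90
G00 X14.973 Y79.552
M4 S163
G1 X26.060 Y71.901 F4011
G1 X37.947 Y55.385 F4011
G1 X49.030 Y37.481 F4011
G1 X57.703 Y25.664 F4011
G1 X62.359 Y27.410 F4011
M5
G00 X116.013 Y32.564
M4 S163
G1 X105.365 Y43.504 F4011
G1 X92.662 Y52.220 F4011
G1 X77.905 Y58.713 F4011
G1 X61.093 Y62.983 F4011
G1 X42.227 Y65.029 F4011
M5
G00 X0.000 Y0.000

1 u = 1 mm; y_m = 99.329 − y.

[1] `<path>` cubic bezier, #000000→engrave S163 F4011: (14.973,79.552) → (26.060,71.901) → (37.947,55.385) → (49.030,37.481) → (57.703,25.664) → (62.359,27.410)

[2] `<path>` quadratic bezier, #000000→engrave S163 F4011: (116.013,32.564) → (105.365,43.504) → (92.662,52.220) → (77.905,58.713) → (61.093,62.983) → (42.227,65.029)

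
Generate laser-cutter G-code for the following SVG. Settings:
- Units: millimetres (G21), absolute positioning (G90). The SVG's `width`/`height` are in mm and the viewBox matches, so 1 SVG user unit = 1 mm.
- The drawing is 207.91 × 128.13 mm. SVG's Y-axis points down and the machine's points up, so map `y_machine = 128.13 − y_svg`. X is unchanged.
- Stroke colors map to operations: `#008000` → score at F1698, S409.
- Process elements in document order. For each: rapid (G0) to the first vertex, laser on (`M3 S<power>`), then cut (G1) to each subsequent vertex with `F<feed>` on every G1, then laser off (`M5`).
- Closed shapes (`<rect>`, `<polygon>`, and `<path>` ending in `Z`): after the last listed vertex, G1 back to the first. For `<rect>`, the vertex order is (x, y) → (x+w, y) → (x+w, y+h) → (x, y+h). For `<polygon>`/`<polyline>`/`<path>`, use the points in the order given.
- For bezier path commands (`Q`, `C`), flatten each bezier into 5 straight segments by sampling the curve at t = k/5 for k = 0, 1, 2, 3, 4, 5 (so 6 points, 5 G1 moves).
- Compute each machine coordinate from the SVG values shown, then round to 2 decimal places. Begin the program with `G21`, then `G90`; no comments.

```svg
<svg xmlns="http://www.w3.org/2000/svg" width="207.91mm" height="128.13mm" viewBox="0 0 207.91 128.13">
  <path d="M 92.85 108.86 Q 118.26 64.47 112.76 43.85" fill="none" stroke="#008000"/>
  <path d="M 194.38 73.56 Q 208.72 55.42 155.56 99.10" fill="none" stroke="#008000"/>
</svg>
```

G21
G90
G0 X92.85 Y19.27
M3 S409
G1 X101.78 Y36.08 F1698
G1 X108.23 Y50.98 F1698
G1 X112.21 Y63.98 F1698
G1 X113.72 Y75.08 F1698
G1 X112.76 Y84.28 F1698
M5
G0 X194.38 Y54.57
M3 S409
G1 X197.42 Y59.35 F1698
G1 X195.05 Y59.19 F1698
G1 X187.29 Y54.08 F1698
G1 X174.12 Y44.03 F1698
G1 X155.56 Y29.03 F1698
M5

1 u = 1 mm; y_m = 128.13 − y.

[1] `<path>` quadratic bezier, #008000→score S409 F1698: (92.85,19.27) → (101.78,36.08) → (108.23,50.98) → (112.21,63.98) → (113.72,75.08) → (112.76,84.28)

[2] `<path>` quadratic bezier, #008000→score S409 F1698: (194.38,54.57) → (197.42,59.35) → (195.05,59.19) → (187.29,54.08) → (174.12,44.03) → (155.56,29.03)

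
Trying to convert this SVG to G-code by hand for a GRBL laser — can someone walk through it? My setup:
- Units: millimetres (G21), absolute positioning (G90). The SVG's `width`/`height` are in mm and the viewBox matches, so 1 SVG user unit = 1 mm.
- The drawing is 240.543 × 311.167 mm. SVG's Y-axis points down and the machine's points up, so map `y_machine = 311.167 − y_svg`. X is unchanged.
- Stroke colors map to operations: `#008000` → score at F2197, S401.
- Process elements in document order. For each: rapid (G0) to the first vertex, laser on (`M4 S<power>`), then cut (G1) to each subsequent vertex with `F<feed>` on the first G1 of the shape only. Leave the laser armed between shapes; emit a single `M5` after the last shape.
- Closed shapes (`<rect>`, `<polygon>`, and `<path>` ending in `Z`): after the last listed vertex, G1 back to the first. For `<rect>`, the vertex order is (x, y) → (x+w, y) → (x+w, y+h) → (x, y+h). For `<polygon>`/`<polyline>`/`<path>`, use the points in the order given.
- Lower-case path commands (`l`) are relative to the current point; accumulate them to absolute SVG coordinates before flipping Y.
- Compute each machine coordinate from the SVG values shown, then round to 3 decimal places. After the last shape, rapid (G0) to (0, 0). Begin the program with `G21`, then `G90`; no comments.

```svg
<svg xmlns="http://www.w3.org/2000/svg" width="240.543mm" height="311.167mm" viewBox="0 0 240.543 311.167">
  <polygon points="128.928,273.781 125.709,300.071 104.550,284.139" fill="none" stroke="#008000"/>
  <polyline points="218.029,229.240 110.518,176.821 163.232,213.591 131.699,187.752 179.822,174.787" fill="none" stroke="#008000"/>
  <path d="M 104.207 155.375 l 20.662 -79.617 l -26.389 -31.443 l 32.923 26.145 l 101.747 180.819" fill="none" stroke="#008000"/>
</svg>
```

G21
G90
G0 X128.928 Y37.386
M4 S401
G1 X125.709 Y11.096 F2197
G1 X104.550 Y27.028
G1 X128.928 Y37.386
G0 X218.029 Y81.927
M4 S401
G1 X110.518 Y134.346 F2197
G1 X163.232 Y97.576
G1 X131.699 Y123.415
G1 X179.822 Y136.380
G0 X104.207 Y155.792
M4 S401
G1 X124.869 Y235.409 F2197
G1 X98.480 Y266.852
G1 X131.403 Y240.707
G1 X233.150 Y59.888
M5
G0 X0.000 Y0.000

Since the viewBox matches the mm dimensions, user units are millimetres directly. The only transform is the Y-flip y_m = 311.167 − y_svg.

Shape 1 is a regular polygon drawn with `<polygon>`. Its stroke #008000 means score at S401, F2197. After flipping Y the toolpath is (128.928,37.386) → (125.709,11.096) → (104.550,27.028) → (128.928,37.386), returning to the start.

Shape 2 is a open polyline drawn with `<polyline>`. Its stroke #008000 means score at S401, F2197. After flipping Y the toolpath is (218.029,81.927) → (110.518,134.346) → (163.232,97.576) → (131.699,123.415) → (179.822,136.380).

Shape 3 is a open polyline drawn with `<path>`. Its stroke #008000 means score at S401, F2197. After flipping Y the toolpath is (104.207,155.792) → (124.869,235.409) → (98.480,266.852) → (131.403,240.707) → (233.150,59.888).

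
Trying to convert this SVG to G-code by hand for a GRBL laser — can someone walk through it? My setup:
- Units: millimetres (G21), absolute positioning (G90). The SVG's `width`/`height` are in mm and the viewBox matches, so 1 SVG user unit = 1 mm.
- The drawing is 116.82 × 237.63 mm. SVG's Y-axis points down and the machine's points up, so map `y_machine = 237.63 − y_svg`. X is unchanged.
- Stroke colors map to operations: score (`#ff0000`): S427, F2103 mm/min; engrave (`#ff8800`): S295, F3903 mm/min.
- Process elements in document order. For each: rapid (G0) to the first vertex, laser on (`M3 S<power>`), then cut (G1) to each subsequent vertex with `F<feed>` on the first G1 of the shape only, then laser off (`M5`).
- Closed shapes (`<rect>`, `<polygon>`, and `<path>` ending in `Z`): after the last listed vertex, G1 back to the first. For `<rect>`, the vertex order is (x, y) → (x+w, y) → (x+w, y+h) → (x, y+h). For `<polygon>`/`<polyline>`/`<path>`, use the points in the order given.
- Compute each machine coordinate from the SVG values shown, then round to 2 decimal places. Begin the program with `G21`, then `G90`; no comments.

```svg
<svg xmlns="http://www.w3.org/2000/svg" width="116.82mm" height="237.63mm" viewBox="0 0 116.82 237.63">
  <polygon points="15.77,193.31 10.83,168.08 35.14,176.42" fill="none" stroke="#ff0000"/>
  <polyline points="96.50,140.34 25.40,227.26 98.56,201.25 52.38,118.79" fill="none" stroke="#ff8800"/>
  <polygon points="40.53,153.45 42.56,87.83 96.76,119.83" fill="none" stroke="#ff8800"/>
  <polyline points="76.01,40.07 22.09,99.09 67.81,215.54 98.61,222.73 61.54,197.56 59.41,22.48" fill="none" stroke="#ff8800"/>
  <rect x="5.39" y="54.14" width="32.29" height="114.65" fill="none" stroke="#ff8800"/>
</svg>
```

viewBox `0 0 116.82 237.63` with mm width/height → 1 unit = 1 mm. Flip: y_m = 237.63 − y_svg.

**Shape 1** — `<polygon>` regular polygon, stroke `#ff0000` → score (S427, F2103). Machine vertices: (15.77,44.32) → (10.83,69.55) → (35.14,61.21) → (15.77,44.32). Closed: final G1 returns to the first vertex.

**Shape 2** — `<polyline>` open polyline, stroke `#ff8800` → engrave (S295, F3903). Machine vertices: (96.50,97.29) → (25.40,10.37) → (98.56,36.38) → (52.38,118.84). Open path.

**Shape 3** — `<polygon>` closed polygon, stroke `#ff8800` → engrave (S295, F3903). Machine vertices: (40.53,84.18) → (42.56,149.80) → (96.76,117.80) → (40.53,84.18). Closed: final G1 returns to the first vertex.

**Shape 4** — `<polyline>` open polyline, stroke `#ff8800` → engrave (S295, F3903). Machine vertices: (76.01,197.56) → (22.09,138.54) → (67.81,22.09) → (98.61,14.90) → (61.54,40.07) → (59.41,215.15). Open path.

**Shape 5** — `<rect>` rectangle, stroke `#ff8800` → engrave (S295, F3903). Machine vertices: (5.39,183.49) → (37.68,183.49) → (37.68,68.84) → (5.39,68.84) → (5.39,183.49). Closed: final G1 returns to the first vertex.

G21
G90
G0 X15.77 Y44.32
M3 S427
G1 X10.83 Y69.55 F2103
G1 X35.14 Y61.21
G1 X15.77 Y44.32
M5
G0 X96.50 Y97.29
M3 S295
G1 X25.40 Y10.37 F3903
G1 X98.56 Y36.38
G1 X52.38 Y118.84
M5
G0 X40.53 Y84.18
M3 S295
G1 X42.56 Y149.80 F3903
G1 X96.76 Y117.80
G1 X40.53 Y84.18
M5
G0 X76.01 Y197.56
M3 S295
G1 X22.09 Y138.54 F3903
G1 X67.81 Y22.09
G1 X98.61 Y14.90
G1 X61.54 Y40.07
G1 X59.41 Y215.15
M5
G0 X5.39 Y183.49
M3 S295
G1 X37.68 Y183.49 F3903
G1 X37.68 Y68.84
G1 X5.39 Y68.84
G1 X5.39 Y183.49
M5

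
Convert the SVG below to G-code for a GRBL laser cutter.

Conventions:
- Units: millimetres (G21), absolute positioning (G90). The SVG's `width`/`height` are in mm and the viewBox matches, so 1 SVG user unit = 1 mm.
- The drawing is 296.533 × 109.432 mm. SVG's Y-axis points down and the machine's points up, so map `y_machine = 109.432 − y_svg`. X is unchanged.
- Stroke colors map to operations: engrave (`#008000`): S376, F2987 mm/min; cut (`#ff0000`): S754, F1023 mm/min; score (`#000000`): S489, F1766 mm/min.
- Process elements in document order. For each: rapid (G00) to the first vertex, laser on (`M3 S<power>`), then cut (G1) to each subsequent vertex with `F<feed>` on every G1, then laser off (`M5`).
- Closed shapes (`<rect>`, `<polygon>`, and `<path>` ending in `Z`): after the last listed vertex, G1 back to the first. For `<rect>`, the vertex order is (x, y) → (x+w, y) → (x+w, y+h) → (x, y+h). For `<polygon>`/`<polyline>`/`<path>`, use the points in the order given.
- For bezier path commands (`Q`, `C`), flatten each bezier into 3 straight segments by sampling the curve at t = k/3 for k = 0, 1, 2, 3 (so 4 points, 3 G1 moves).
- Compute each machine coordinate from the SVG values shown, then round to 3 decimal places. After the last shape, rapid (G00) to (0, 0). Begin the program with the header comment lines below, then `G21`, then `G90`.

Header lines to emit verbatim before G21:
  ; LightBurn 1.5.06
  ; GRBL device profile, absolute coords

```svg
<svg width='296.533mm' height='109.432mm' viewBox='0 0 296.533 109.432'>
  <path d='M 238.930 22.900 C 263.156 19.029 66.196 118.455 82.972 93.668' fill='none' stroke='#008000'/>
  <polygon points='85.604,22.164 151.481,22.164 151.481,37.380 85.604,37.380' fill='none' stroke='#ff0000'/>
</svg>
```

Since the viewBox matches the mm dimensions, user units are millimetres directly. The only transform is the Y-flip y_m = 109.432 − y_svg.

Shape 1 is a cubic bezier drawn with `<path>`. Its stroke #008000 means engrave at S376, F2987. After flipping Y the toolpath is (238.930,86.532) → (205.536,64.397) → (121.333,23.955) → (82.972,15.764).

Shape 2 is a rectangle drawn with `<polygon>`. Its stroke #ff0000 means cut at S754, F1023. After flipping Y the toolpath is (85.604,87.268) → (151.481,87.268) → (151.481,72.052) → (85.604,72.052) → (85.604,87.268), returning to the start.

; LightBurn 1.5.06
; GRBL device profile, absolute coords
G21
G90
G00 X238.930 Y86.532
M3 S376
G1 X205.536 Y64.397 F2987
G1 X121.333 Y23.955 F2987
G1 X82.972 Y15.764 F2987
M5
G00 X85.604 Y87.268
M3 S754
G1 X151.481 Y87.268 F1023
G1 X151.481 Y72.052 F1023
G1 X85.604 Y72.052 F1023
G1 X85.604 Y87.268 F1023
M5
G00 X0.000 Y0.000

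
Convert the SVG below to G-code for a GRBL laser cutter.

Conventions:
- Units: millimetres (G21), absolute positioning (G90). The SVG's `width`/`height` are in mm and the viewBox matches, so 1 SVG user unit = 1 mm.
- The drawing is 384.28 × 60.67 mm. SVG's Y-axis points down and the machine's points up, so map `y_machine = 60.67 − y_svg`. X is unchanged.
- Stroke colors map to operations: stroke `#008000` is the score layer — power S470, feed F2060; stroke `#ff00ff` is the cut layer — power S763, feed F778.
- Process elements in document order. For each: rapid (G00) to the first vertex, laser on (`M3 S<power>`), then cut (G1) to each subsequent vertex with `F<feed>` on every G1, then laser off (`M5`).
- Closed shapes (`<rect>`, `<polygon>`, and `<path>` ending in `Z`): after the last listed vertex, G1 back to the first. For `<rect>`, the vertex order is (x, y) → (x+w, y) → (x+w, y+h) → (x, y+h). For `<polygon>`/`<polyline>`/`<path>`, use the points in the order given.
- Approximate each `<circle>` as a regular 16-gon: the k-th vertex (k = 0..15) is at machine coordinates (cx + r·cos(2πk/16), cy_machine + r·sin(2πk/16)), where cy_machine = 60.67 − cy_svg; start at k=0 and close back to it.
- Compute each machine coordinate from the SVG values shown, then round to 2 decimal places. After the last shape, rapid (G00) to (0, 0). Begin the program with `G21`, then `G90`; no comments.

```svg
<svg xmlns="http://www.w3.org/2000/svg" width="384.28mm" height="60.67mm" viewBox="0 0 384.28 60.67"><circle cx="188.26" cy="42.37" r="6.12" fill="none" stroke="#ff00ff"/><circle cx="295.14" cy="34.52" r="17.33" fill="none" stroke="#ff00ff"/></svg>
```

viewBox `0 0 384.28 60.67` with mm width/height → 1 unit = 1 mm. Flip: y_m = 60.67 − y_svg.

**Shape 1** — `<circle>` circle, stroke `#ff00ff` → cut (S763, F778). Machine vertices: (194.38,18.30) → (193.91,20.64) → (192.59,22.63) → (190.60,23.95) → (188.26,24.42) → (185.92,23.95) → (183.93,22.63) → (182.61,20.64) → (182.14,18.30) → (182.61,15.96) → (183.93,13.97) → (185.92,12.65) → (188.26,12.18) → (190.60,12.65) → (192.59,13.97) → (193.91,15.96) → (194.38,18.30). Closed: final G1 returns to the first vertex.

**Shape 2** — `<circle>` circle, stroke `#ff00ff` → cut (S763, F778). Machine vertices: (312.47,26.15) → (311.15,32.78) → (307.39,38.40) → (301.77,42.16) → (295.14,43.48) → (288.51,42.16) → (282.89,38.40) → (279.13,32.78) → (277.81,26.15) → (279.13,19.52) → (282.89,13.90) → (288.51,10.14) → (295.14,8.82) → (301.77,10.14) → (307.39,13.90) → (311.15,19.52) → (312.47,26.15). Closed: final G1 returns to the first vertex.

G21
G90
G00 X194.38 Y18.30
M3 S763
G1 X193.91 Y20.64 F778
G1 X192.59 Y22.63 F778
G1 X190.60 Y23.95 F778
G1 X188.26 Y24.42 F778
G1 X185.92 Y23.95 F778
G1 X183.93 Y22.63 F778
G1 X182.61 Y20.64 F778
G1 X182.14 Y18.30 F778
G1 X182.61 Y15.96 F778
G1 X183.93 Y13.97 F778
G1 X185.92 Y12.65 F778
G1 X188.26 Y12.18 F778
G1 X190.60 Y12.65 F778
G1 X192.59 Y13.97 F778
G1 X193.91 Y15.96 F778
G1 X194.38 Y18.30 F778
M5
G00 X312.47 Y26.15
M3 S763
G1 X311.15 Y32.78 F778
G1 X307.39 Y38.40 F778
G1 X301.77 Y42.16 F778
G1 X295.14 Y43.48 F778
G1 X288.51 Y42.16 F778
G1 X282.89 Y38.40 F778
G1 X279.13 Y32.78 F778
G1 X277.81 Y26.15 F778
G1 X279.13 Y19.52 F778
G1 X282.89 Y13.90 F778
G1 X288.51 Y10.14 F778
G1 X295.14 Y8.82 F778
G1 X301.77 Y10.14 F778
G1 X307.39 Y13.90 F778
G1 X311.15 Y19.52 F778
G1 X312.47 Y26.15 F778
M5
G00 X0.00 Y0.00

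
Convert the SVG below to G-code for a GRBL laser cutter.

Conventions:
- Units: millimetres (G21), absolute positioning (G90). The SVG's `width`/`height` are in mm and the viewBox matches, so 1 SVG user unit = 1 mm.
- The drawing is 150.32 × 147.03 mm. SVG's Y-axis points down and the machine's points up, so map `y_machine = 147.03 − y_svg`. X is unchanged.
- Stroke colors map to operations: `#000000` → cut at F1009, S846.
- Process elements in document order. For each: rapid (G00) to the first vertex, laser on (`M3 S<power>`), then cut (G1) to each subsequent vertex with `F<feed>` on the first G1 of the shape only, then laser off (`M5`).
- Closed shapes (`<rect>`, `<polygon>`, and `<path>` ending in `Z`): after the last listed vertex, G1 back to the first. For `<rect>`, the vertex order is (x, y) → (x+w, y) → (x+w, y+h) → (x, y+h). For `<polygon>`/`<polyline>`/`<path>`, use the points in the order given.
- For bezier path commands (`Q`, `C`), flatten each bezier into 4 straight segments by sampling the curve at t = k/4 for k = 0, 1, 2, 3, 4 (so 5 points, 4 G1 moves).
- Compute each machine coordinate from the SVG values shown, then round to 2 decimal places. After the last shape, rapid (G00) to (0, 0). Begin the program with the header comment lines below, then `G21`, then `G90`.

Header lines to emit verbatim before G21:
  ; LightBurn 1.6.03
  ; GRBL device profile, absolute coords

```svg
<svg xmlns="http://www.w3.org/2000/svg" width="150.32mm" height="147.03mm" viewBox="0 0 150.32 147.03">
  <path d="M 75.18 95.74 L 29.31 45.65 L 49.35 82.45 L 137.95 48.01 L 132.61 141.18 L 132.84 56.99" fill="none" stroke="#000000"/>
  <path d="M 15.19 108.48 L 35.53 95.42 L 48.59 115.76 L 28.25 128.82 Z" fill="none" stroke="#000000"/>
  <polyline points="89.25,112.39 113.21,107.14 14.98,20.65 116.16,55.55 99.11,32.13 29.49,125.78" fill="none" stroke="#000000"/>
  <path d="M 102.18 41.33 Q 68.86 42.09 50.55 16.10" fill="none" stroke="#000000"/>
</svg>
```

; LightBurn 1.6.03
; GRBL device profile, absolute coords
G21
G90
G00 X75.18 Y51.29
M3 S846
G1 X29.31 Y101.38 F1009
G1 X49.35 Y64.58
G1 X137.95 Y99.02
G1 X132.61 Y5.85
G1 X132.84 Y90.04
M5
G00 X15.19 Y38.55
M3 S846
G1 X35.53 Y51.61 F1009
G1 X48.59 Y31.27
G1 X28.25 Y18.21
G1 X15.19 Y38.55
M5
G00 X89.25 Y34.64
M3 S846
G1 X113.21 Y39.89 F1009
G1 X14.98 Y126.38
G1 X116.16 Y91.48
G1 X99.11 Y114.90
G1 X29.49 Y21.25
M5
G00 X102.18 Y105.70
M3 S846
G1 X86.46 Y106.99 F1009
G1 X72.61 Y111.63
G1 X60.64 Y119.61
G1 X50.55 Y130.93
M5
G00 X0.00 Y0.00

viewBox `0 0 150.32 147.03` with mm width/height → 1 unit = 1 mm. Flip: y_m = 147.03 − y_svg.

**Shape 1** — `<path>` open polyline, stroke `#000000` → cut (S846, F1009). Machine vertices: (75.18,51.29) → (29.31,101.38) → (49.35,64.58) → (137.95,99.02) → (132.61,5.85) → (132.84,90.04). Open path.

**Shape 2** — `<path>` regular polygon, stroke `#000000` → cut (S846, F1009). Machine vertices: (15.19,38.55) → (35.53,51.61) → (48.59,31.27) → (28.25,18.21) → (15.19,38.55). Closed: final G1 returns to the first vertex.

**Shape 3** — `<polyline>` open polyline, stroke `#000000` → cut (S846, F1009). Machine vertices: (89.25,34.64) → (113.21,39.89) → (14.98,126.38) → (116.16,91.48) → (99.11,114.90) → (29.49,21.25). Open path.

**Shape 4** — `<path>` quadratic bezier, stroke `#000000` → cut (S846, F1009). Control points (SVG): P0=(102.18,41.33), P1=(68.86,42.09), P2=(50.55,16.10); sampled at t=k/4. Machine vertices: (102.18,105.70) → (86.46,106.99) → (72.61,111.63) → (60.64,119.61) → (50.55,130.93). Open path.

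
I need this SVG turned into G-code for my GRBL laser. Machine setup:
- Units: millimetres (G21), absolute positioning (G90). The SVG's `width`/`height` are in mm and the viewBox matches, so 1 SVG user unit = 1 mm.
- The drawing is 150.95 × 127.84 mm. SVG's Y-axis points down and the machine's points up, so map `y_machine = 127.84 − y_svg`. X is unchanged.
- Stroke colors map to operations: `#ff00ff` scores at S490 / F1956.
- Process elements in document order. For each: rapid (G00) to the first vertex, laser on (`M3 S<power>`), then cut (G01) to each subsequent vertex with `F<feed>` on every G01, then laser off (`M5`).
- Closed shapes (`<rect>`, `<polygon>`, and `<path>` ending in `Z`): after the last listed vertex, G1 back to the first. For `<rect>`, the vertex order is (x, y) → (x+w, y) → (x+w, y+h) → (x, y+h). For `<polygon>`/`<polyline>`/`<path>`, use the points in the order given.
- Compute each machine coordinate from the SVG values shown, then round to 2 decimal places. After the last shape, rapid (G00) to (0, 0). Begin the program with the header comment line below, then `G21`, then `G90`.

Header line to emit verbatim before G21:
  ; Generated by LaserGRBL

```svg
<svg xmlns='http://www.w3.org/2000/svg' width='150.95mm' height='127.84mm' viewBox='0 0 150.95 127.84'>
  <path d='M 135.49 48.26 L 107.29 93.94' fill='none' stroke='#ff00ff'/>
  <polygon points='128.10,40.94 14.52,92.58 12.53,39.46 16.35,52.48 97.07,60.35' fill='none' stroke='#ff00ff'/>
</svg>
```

1 u = 1 mm; y_m = 127.84 − y.

[1] `<path>` line segment, #ff00ff→score S490 F1956: (135.49,79.58) → (107.29,33.90)

[2] `<polygon>` closed polygon, #ff00ff→score S490 F1956: (128.10,86.90) → (14.52,35.26) → (12.53,88.38) → (16.35,75.36) → (97.07,67.49) → (128.10,86.90) (closed)

; Generated by LaserGRBL
G21
G90
G00 X135.49 Y79.58
M3 S490
G01 X107.29 Y33.90 F1956
M5
G00 X128.10 Y86.90
M3 S490
G01 X14.52 Y35.26 F1956
G01 X12.53 Y88.38 F1956
G01 X16.35 Y75.36 F1956
G01 X97.07 Y67.49 F1956
G01 X128.10 Y86.90 F1956
M5
G00 X0.00 Y0.00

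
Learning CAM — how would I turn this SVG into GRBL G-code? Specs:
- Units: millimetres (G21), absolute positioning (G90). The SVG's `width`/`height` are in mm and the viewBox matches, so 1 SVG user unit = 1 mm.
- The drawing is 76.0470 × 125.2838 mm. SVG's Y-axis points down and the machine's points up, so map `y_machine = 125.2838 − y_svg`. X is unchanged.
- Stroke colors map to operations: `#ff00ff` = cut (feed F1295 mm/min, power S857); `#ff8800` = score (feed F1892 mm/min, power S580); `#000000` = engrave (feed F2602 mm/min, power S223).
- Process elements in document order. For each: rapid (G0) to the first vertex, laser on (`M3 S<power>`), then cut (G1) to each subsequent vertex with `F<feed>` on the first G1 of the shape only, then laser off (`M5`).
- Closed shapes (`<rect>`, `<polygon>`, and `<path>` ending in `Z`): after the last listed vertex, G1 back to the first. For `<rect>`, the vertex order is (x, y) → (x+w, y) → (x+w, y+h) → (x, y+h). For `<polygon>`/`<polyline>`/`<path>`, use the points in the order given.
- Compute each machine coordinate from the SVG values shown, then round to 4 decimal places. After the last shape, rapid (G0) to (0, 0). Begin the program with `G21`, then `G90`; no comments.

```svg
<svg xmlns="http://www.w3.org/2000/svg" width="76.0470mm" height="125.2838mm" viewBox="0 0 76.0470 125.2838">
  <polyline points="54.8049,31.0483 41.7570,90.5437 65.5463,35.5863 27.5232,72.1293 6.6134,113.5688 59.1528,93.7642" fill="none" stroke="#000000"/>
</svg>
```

Since the viewBox matches the mm dimensions, user units are millimetres directly. The only transform is the Y-flip y_m = 125.2838 − y_svg.

Shape 1 is a open polyline drawn with `<polyline>`. Its stroke #000000 means engrave at S223, F2602. After flipping Y the toolpath is (54.8049,94.2355) → (41.7570,34.7401) → (65.5463,89.6975) → (27.5232,53.1545) → (6.6134,11.7150) → (59.1528,31.5196).

G21
G90
G0 X54.8049 Y94.2355
M3 S223
G1 X41.7570 Y34.7401 F2602
G1 X65.5463 Y89.6975
G1 X27.5232 Y53.1545
G1 X6.6134 Y11.7150
G1 X59.1528 Y31.5196
M5
G0 X0.0000 Y0.0000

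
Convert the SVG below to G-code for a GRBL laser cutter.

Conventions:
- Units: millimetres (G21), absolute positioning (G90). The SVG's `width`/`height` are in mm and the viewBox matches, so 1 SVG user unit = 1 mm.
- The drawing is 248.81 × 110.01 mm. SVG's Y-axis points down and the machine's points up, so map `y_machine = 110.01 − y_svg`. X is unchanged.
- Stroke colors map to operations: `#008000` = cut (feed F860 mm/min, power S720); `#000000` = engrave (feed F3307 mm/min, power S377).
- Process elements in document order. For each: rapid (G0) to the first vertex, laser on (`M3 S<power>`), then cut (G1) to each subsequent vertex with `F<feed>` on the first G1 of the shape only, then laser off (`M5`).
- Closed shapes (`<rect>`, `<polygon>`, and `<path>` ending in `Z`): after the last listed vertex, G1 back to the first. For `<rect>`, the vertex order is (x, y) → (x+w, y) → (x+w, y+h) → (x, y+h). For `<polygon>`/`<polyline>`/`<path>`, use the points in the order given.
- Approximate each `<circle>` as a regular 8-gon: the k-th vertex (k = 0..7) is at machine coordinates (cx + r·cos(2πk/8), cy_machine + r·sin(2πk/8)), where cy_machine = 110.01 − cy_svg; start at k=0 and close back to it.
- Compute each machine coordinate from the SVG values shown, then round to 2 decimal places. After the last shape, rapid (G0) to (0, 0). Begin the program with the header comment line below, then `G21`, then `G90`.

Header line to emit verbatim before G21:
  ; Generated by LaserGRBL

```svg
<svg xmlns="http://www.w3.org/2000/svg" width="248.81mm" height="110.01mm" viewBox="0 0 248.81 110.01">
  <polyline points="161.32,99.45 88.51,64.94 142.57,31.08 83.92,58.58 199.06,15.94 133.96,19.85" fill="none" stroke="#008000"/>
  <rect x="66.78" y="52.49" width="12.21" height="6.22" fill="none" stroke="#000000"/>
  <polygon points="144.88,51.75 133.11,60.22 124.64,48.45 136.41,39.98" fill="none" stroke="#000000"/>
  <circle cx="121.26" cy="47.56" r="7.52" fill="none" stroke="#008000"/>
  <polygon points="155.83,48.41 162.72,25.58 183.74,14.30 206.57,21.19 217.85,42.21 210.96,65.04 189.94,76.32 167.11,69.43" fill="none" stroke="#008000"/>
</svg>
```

1 u = 1 mm; y_m = 110.01 − y.

[1] `<polyline>` open polyline, #008000→cut S720 F860: (161.32,10.56) → (88.51,45.07) → (142.57,78.93) → (83.92,51.43) → (199.06,94.07) → (133.96,90.16)

[2] `<rect>` rectangle, #000000→engrave S377 F3307: (66.78,57.52) → (78.99,57.52) → (78.99,51.30) → (66.78,51.30) → (66.78,57.52) (closed)

[3] `<polygon>` regular polygon, #000000→engrave S377 F3307: (144.88,58.26) → (133.11,49.79) → (124.64,61.56) → (136.41,70.03) → (144.88,58.26) (closed)

[4] `<circle>` circle, #008000→cut S720 F860: (128.78,62.45) → (126.58,67.77) → (121.26,69.97) → (115.94,67.77) → (113.74,62.45) → (115.94,57.13) → (121.26,54.93) → (126.58,57.13) → (128.78,62.45) (closed)

[5] `<polygon>` regular polygon, #008000→cut S720 F860: (155.83,61.60) → (162.72,84.43) → (183.74,95.71) → (206.57,88.82) → (217.85,67.80) → (210.96,44.97) → (189.94,33.69) → (167.11,40.58) → (155.83,61.60) (closed)

; Generated by LaserGRBL
G21
G90
G0 X161.32 Y10.56
M3 S720
G1 X88.51 Y45.07 F860
G1 X142.57 Y78.93
G1 X83.92 Y51.43
G1 X199.06 Y94.07
G1 X133.96 Y90.16
M5
G0 X66.78 Y57.52
M3 S377
G1 X78.99 Y57.52 F3307
G1 X78.99 Y51.30
G1 X66.78 Y51.30
G1 X66.78 Y57.52
M5
G0 X144.88 Y58.26
M3 S377
G1 X133.11 Y49.79 F3307
G1 X124.64 Y61.56
G1 X136.41 Y70.03
G1 X144.88 Y58.26
M5
G0 X128.78 Y62.45
M3 S720
G1 X126.58 Y67.77 F860
G1 X121.26 Y69.97
G1 X115.94 Y67.77
G1 X113.74 Y62.45
G1 X115.94 Y57.13
G1 X121.26 Y54.93
G1 X126.58 Y57.13
G1 X128.78 Y62.45
M5
G0 X155.83 Y61.60
M3 S720
G1 X162.72 Y84.43 F860
G1 X183.74 Y95.71
G1 X206.57 Y88.82
G1 X217.85 Y67.80
G1 X210.96 Y44.97
G1 X189.94 Y33.69
G1 X167.11 Y40.58
G1 X155.83 Y61.60
M5
G0 X0.00 Y0.00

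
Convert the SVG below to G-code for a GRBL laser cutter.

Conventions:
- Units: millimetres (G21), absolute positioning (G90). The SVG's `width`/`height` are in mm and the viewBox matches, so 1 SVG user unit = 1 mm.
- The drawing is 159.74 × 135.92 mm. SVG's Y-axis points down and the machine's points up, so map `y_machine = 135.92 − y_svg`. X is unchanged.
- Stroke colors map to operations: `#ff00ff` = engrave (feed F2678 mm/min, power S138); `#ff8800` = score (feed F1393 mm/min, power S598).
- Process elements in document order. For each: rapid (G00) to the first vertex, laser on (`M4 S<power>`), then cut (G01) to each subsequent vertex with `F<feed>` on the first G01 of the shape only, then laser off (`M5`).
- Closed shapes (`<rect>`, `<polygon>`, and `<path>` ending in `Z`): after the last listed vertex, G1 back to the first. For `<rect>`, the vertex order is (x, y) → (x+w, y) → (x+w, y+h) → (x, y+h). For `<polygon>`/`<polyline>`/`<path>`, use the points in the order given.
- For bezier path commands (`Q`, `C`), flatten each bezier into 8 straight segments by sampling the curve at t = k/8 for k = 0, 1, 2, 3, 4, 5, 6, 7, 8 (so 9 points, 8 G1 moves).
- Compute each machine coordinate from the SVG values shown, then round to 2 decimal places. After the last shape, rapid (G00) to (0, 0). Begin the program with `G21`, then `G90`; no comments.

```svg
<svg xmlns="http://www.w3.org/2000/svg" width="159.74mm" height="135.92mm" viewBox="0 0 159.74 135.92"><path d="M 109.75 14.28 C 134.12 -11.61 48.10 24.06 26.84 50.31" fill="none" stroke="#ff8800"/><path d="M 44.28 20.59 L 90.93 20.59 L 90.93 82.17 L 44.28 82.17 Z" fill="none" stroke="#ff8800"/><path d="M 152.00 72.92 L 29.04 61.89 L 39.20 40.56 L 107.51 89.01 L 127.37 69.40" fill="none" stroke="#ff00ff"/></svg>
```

viewBox `0 0 159.74 135.92` with mm width/height → 1 unit = 1 mm. Flip: y_m = 135.92 − y_svg.

**Shape 1** — `<path>` cubic bezier, stroke `#ff8800` → score (S598, F1393). Control points (SVG): P0=(109.75,14.28), P1=(134.12,-11.61), P2=(48.10,24.06), P3=(26.84,50.31); sampled at t=k/8. Machine vertices: (109.75,121.64) → (114.06,128.60) → (110.07,130.62) → (99.83,128.54) → (85.41,123.18) → (68.84,115.37) → (52.19,105.95) → (37.51,95.76) → (26.84,85.61). Open path.

**Shape 2** — `<path>` rectangle, stroke `#ff8800` → score (S598, F1393). Machine vertices: (44.28,115.33) → (90.93,115.33) → (90.93,53.75) → (44.28,53.75) → (44.28,115.33). Closed: final G1 returns to the first vertex.

**Shape 3** — `<path>` open polyline, stroke `#ff00ff` → engrave (S138, F2678). Machine vertices: (152.00,63.00) → (29.04,74.03) → (39.20,95.36) → (107.51,46.91) → (127.37,66.52). Open path.

G21
G90
G00 X109.75 Y121.64
M4 S598
G01 X114.06 Y128.60 F1393
G01 X110.07 Y130.62
G01 X99.83 Y128.54
G01 X85.41 Y123.18
G01 X68.84 Y115.37
G01 X52.19 Y105.95
G01 X37.51 Y95.76
G01 X26.84 Y85.61
M5
G00 X44.28 Y115.33
M4 S598
G01 X90.93 Y115.33 F1393
G01 X90.93 Y53.75
G01 X44.28 Y53.75
G01 X44.28 Y115.33
M5
G00 X152.00 Y63.00
M4 S138
G01 X29.04 Y74.03 F2678
G01 X39.20 Y95.36
G01 X107.51 Y46.91
G01 X127.37 Y66.52
M5
G00 X0.00 Y0.00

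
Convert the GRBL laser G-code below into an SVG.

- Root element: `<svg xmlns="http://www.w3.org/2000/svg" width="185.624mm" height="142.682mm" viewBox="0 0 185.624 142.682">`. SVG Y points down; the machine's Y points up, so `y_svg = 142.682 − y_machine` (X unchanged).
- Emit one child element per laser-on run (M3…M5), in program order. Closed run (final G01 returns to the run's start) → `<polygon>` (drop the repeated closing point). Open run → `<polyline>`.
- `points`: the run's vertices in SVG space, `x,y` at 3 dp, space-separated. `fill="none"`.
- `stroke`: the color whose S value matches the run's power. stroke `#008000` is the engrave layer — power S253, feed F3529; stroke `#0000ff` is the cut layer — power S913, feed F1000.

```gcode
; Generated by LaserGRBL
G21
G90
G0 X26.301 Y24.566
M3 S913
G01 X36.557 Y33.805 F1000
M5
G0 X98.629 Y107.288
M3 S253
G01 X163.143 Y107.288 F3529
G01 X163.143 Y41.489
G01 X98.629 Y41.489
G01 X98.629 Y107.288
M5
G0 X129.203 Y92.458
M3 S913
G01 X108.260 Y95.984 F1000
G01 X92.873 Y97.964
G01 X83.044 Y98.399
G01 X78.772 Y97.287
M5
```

<svg xmlns="http://www.w3.org/2000/svg" width="185.624mm" height="142.682mm" viewBox="0 0 185.624 142.682">
  <polyline points="26.301,118.116 36.557,108.877" fill="none" stroke="#0000ff"/>
  <polygon points="98.629,35.394 163.143,35.394 163.143,101.193 98.629,101.193" fill="none" stroke="#008000"/>
  <polyline points="129.203,50.224 108.260,46.698 92.873,44.718 83.044,44.283 78.772,45.395" fill="none" stroke="#0000ff"/>
</svg>

Each laser-on run becomes one SVG element. Flip Y back into SVG space with y_svg = 142.682 − y_machine.

Run 1: the run's S913 means `#0000ff` (cut). The run is open, so emit a `<polyline>` with points (Y-flipped): 26.301,118.116 36.557,108.877.

Run 2: power S253 maps to stroke `#008000` (engrave). The run returns to its start, so emit a `<polygon>` with points (Y-flipped): 98.629,35.394 163.143,35.394 163.143,101.193 98.629,101.193.

Run 3: S913 ⇒ cut layer `#0000ff`. The run is open, so emit a `<polyline>` with points (Y-flipped): 129.203,50.224 108.260,46.698 92.873,44.718 83.044,44.283 78.772,45.395.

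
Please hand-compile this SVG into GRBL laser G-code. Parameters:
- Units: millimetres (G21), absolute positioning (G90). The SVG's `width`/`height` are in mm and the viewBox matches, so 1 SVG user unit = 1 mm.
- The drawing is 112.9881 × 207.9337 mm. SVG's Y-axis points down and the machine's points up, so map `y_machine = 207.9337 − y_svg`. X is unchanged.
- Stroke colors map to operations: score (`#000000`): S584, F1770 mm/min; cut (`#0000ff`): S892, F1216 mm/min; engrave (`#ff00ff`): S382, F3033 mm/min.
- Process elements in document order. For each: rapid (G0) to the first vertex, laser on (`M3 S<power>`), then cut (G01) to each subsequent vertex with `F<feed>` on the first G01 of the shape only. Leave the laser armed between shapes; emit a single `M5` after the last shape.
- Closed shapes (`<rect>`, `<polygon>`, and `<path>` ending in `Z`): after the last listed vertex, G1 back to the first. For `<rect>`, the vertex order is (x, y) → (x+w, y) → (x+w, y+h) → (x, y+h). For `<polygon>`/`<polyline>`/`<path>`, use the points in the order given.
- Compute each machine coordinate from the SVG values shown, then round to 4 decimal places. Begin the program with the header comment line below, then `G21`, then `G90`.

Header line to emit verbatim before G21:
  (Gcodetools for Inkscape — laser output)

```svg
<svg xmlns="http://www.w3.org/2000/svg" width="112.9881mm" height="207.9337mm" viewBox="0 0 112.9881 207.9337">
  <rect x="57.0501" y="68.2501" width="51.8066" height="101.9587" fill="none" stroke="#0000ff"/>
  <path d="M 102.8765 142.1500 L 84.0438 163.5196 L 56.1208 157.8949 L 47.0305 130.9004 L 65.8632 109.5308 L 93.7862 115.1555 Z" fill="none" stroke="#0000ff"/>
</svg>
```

viewBox `0 0 112.9881 207.9337` with mm width/height → 1 unit = 1 mm. Flip: y_m = 207.9337 − y_svg.

**Shape 1** — `<rect>` rectangle, stroke `#0000ff` → cut (S892, F1216). Machine vertices: (57.0501,139.6836) → (108.8567,139.6836) → (108.8567,37.7249) → (57.0501,37.7249) → (57.0501,139.6836). Closed: final G1 returns to the first vertex.

**Shape 2** — `<path>` regular polygon, stroke `#0000ff` → cut (S892, F1216). Machine vertices: (102.8765,65.7837) → (84.0438,44.4141) → (56.1208,50.0388) → (47.0305,77.0333) → (65.8632,98.4029) → (93.7862,92.7782) → (102.8765,65.7837). Closed: final G1 returns to the first vertex.

(Gcodetools for Inkscape — laser output)
G21
G90
G0 X57.0501 Y139.6836
M3 S892
G01 X108.8567 Y139.6836 F1216
G01 X108.8567 Y37.7249
G01 X57.0501 Y37.7249
G01 X57.0501 Y139.6836
G0 X102.8765 Y65.7837
M3 S892
G01 X84.0438 Y44.4141 F1216
G01 X56.1208 Y50.0388
G01 X47.0305 Y77.0333
G01 X65.8632 Y98.4029
G01 X93.7862 Y92.7782
G01 X102.8765 Y65.7837
M5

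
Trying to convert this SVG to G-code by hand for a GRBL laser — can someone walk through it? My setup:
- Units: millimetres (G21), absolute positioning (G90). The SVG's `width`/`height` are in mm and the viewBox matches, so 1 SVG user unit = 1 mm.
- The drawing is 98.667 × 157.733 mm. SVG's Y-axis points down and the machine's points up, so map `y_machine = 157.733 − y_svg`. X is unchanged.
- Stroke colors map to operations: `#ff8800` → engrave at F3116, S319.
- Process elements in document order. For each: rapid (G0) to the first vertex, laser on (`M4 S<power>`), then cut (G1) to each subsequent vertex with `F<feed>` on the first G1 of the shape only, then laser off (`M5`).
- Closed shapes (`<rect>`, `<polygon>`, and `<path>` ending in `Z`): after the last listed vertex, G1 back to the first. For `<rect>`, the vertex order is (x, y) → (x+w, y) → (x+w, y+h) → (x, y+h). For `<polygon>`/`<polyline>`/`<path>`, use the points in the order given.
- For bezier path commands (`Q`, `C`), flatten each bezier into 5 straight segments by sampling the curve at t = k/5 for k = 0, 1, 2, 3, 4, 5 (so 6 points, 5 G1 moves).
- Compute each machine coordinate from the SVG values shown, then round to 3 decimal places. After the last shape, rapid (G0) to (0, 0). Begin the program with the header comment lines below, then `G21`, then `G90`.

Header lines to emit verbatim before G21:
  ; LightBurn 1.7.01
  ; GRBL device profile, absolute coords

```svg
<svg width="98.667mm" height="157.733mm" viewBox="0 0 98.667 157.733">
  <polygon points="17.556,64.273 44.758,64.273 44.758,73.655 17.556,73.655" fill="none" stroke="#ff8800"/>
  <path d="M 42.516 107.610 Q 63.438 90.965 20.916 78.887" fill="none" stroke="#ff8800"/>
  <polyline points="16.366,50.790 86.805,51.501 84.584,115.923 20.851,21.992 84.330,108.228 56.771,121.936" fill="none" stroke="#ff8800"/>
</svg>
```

viewBox `0 0 98.667 157.733` with mm width/height → 1 unit = 1 mm. Flip: y_m = 157.733 − y_svg.

**Shape 1** — `<polygon>` rectangle, stroke `#ff8800` → engrave (S319, F3116). Machine vertices: (17.556,93.460) → (44.758,93.460) → (44.758,84.078) → (17.556,84.078) → (17.556,93.460). Closed: final G1 returns to the first vertex.

**Shape 2** — `<path>` quadratic bezier, stroke `#ff8800` → engrave (S319, F3116). Control points (SVG): P0=(42.516,107.610), P1=(63.438,90.965), P2=(20.916,78.887); sampled at t=k/5. Machine vertices: (42.516,50.123) → (48.347,56.598) → (49.103,62.708) → (44.783,68.453) → (35.387,73.832) → (20.916,78.846). Open path.

**Shape 3** — `<polyline>` open polyline, stroke `#ff8800` → engrave (S319, F3116). Machine vertices: (16.366,106.943) → (86.805,106.232) → (84.584,41.810) → (20.851,135.741) → (84.330,49.505) → (56.771,35.797). Open path.

; LightBurn 1.7.01
; GRBL device profile, absolute coords
G21
G90
G0 X17.556 Y93.460
M4 S319
G1 X44.758 Y93.460 F3116
G1 X44.758 Y84.078
G1 X17.556 Y84.078
G1 X17.556 Y93.460
M5
G0 X42.516 Y50.123
M4 S319
G1 X48.347 Y56.598 F3116
G1 X49.103 Y62.708
G1 X44.783 Y68.453
G1 X35.387 Y73.832
G1 X20.916 Y78.846
M5
G0 X16.366 Y106.943
M4 S319
G1 X86.805 Y106.232 F3116
G1 X84.584 Y41.810
G1 X20.851 Y135.741
G1 X84.330 Y49.505
G1 X56.771 Y35.797
M5
G0 X0.000 Y0.000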